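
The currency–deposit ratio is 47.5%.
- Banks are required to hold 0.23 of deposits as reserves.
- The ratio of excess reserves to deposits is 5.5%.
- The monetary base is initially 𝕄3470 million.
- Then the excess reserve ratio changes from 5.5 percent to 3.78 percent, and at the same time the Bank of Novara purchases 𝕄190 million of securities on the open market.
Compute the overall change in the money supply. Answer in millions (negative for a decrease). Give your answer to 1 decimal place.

𝕄533.2 million

Before: m₁ = (1 + 0.475) / (0.23 + 0.055 + 0.475) ≈ 1.940789, MB₁ = 3470, so M₁ = 1.940789 × 3470 ≈ 6734.5378 million.
After: m₂ = (1 + 0.475) / (0.23 + 0.0378 + 0.475) ≈ 1.985730, MB₂ = 3470 + 190 = 3660, so M₂ = 1.985730 × 3660 = 7267.7718 million.
ΔM = M₂ − M₁ = 7267.7718 − 6734.5378 = 533.234 million.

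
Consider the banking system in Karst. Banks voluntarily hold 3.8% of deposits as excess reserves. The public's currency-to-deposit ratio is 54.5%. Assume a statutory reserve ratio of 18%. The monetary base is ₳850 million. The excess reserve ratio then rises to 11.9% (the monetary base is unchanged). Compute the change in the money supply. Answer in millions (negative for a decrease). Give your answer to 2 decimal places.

Initially m₁ = (1 + 0.545) / (0.18 + 0.038 + 0.545) ≈ 2.024902, so M₁ = 2.024902 × 850 = 1721.1667 million.
After the change m₂ = (1 + 0.545) / (0.18 + 0.119 + 0.545) ≈ 1.830569, so M₂ = 1.830569 × 850 ≈ 1555.9836 million.
ΔM = M₂ − M₁ = 1555.9836 − 1721.1667 = -165.1831 million.

-165.18 million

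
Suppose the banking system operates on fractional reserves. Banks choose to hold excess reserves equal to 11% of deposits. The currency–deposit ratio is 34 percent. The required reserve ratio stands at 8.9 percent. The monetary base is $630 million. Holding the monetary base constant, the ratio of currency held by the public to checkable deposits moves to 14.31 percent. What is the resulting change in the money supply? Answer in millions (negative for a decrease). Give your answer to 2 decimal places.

$538.86 million

Initially m₁ = (1 + 0.34) / (0.089 + 0.11 + 0.34) ≈ 2.486085, so M₁ = 2.486085 × 630 ≈ 1566.2336 million.
After the change m₂ = (1 + 0.1431) / (0.089 + 0.11 + 0.1431) ≈ 3.341421, so M₂ = 3.341421 × 630 ≈ 2105.0952 million.
ΔM = M₂ − M₁ = 2105.0952 − 1566.2336 = 538.8616 million.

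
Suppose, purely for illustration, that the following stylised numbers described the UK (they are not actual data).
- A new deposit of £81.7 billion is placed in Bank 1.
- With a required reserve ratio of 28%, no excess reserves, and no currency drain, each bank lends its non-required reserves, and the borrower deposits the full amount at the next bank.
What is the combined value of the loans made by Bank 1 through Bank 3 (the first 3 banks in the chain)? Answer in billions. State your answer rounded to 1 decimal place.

Bank i lends (1 − rr)^i of the original deposit: Bank 1 lends 81.7·0.7200 = 58.8240, Bank 2 lends 81.7·0.7200² ≈ 42.3533, and so on.
Summing a geometric series: total = 81.7·[0.7200·(1 − 0.7200^3) / (1 − 0.7200)] ≈ 131.6716 billion.

£131.7 billion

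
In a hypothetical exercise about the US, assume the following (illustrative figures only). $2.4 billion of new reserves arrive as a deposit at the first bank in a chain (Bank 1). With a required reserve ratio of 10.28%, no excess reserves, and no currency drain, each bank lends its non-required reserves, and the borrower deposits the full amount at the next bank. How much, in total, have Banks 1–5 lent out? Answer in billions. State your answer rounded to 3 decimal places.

Bank i lends (1 − rr)^i of the original deposit: Bank 1 lends 2.4·0.8972 ≈ 2.1533, Bank 2 lends 2.4·0.8972² ≈ 1.9319, and so on.
Summing a geometric series: total = 2.4·[0.8972·(1 − 0.8972^5) / (1 − 0.8972)] ≈ 8.7689 billion.

$8.769 billion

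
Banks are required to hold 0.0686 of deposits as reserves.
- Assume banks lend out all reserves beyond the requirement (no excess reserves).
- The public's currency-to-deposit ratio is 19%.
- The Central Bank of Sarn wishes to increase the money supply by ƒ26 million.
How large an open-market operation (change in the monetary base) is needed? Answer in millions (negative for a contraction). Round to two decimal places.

The money multiplier is m = (1 + c) / (rr + c) = (1 + 0.19) / (0.0686 + 0.19) ≈ 4.60170.
ΔMB = ΔM / m = (+26) / 4.60170 ≈ 5.6501 million.

ƒ5.65 million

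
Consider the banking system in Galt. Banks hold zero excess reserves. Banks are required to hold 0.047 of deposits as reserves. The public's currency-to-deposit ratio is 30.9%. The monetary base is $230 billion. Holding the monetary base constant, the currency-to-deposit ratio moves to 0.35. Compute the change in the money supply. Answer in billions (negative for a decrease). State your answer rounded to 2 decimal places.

Initially m₁ = (1 + 0.309) / (0.047 + 0.309) ≈ 3.676966, so M₁ = 3.676966 × 230 ≈ 845.7022 billion.
After the change m₂ = (1 + 0.35) / (0.047 + 0.35) ≈ 3.400504, so M₂ = 3.400504 × 230 ≈ 782.1159 billion.
ΔM = M₂ − M₁ = 782.1159 − 845.7022 = -63.5863 billion.

-63.59 billion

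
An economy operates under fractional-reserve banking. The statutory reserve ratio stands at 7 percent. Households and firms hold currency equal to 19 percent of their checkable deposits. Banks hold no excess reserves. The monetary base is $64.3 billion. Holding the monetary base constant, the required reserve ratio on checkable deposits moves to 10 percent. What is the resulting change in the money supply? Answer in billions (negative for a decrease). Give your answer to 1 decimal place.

-30.4 billion

Initially m₁ = (1 + 0.19) / (0.07 + 0.19) ≈ 4.5769, so M₁ = 4.5769 × 64.3 ≈ 294.2947 billion.
After the change m₂ = (1 + 0.19) / (0.1 + 0.19) ≈ 4.1034, so M₂ = 4.1034 × 64.3 ≈ 263.8486 billion.
ΔM = M₂ − M₁ = 263.8486 − 294.2947 = -30.4461 billion.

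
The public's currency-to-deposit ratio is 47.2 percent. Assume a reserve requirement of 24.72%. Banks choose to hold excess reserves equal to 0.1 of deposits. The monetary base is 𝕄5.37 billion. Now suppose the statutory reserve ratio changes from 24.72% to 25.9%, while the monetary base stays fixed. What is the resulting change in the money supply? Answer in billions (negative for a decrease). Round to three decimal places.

Initially m₁ = (1 + 0.472) / (0.2472 + 0.1 + 0.472) ≈ 1.79688, so M₁ = 1.79688 × 5.37 ≈ 9.6492 billion.
After the change m₂ = (1 + 0.472) / (0.259 + 0.1 + 0.472) ≈ 1.77136, so M₂ = 1.77136 × 5.37 ≈ 9.5122 billion.
ΔM = M₂ − M₁ = 9.5122 − 9.6492 = -0.137 billion.

-0.137 billion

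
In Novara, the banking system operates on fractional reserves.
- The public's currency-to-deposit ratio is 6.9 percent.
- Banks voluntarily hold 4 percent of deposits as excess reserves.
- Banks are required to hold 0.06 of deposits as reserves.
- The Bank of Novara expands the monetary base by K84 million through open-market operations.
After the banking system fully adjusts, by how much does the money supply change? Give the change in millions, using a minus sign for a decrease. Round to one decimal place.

K531.3 million

The money multiplier is m = (1 + c) / (rr + e + c) = (1 + 0.069) / (0.06 + 0.04 + 0.069) ≈ 6.3254.
The purchase adds 84 million of base, so ΔM = m × ΔMB = 6.3254 × (+84) = 531.3336 million.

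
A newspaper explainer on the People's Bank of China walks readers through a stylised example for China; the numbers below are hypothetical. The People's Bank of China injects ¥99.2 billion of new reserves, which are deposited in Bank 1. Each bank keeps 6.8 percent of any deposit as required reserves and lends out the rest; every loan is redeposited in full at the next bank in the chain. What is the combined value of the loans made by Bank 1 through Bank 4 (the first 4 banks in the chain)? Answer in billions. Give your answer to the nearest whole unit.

Bank i lends (1 − rr)^i of the original deposit: Bank 1 lends 99.2·0.9320 = 92.4544, Bank 2 lends 99.2·0.9320² ≈ 86.1675, and so on.
Summing a geometric series: total = 99.2·[0.9320·(1 − 0.9320^4) / (1 − 0.9320)] ≈ 333.7772 billion.

¥334 billion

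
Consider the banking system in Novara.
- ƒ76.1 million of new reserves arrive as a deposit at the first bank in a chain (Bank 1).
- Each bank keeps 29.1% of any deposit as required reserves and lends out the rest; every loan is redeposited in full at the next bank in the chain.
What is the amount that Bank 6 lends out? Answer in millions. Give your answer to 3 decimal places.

ƒ9.666 million

Each bank lends a fraction (1 − rr) = 0.7090 of the deposit it receives, so Bank 6 receives 76.1·0.7090^5 and lends 76.1·0.7090^6 ≈ 9.6663 million.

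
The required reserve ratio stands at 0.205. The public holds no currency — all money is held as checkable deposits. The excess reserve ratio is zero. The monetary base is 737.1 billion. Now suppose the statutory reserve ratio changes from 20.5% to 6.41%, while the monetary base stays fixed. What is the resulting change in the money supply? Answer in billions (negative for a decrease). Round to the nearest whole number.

Initially m₁ = 1 / (0.205) ≈ 4.8780, so M₁ = 4.8780 × 737.1 = 3595.5738 billion.
After the change m₂ = 1 / (0.0641) ≈ 15.6006, so M₂ = 15.6006 × 737.1 ≈ 11499.2023 billion.
ΔM = M₂ − M₁ = 11499.2023 − 3595.5738 = 7903.6285 billion.

7904 billion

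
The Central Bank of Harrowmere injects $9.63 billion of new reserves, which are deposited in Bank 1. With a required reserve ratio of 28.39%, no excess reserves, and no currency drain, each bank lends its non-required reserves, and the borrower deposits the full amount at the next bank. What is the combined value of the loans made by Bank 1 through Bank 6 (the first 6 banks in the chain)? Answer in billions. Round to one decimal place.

Bank i lends (1 − rr)^i of the original deposit: Bank 1 lends 9.63·0.7161 ≈ 6.8960, Bank 2 lends 9.63·0.7161² ≈ 4.9383, and so on.
Summing a geometric series: total = 9.63·[0.7161·(1 − 0.7161^6) / (1 − 0.7161)] ≈ 21.0149 billion.

$21.0 billion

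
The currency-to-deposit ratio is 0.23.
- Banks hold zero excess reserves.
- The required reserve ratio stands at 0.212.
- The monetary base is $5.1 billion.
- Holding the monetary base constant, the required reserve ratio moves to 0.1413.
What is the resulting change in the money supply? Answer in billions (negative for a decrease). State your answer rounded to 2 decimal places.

$2.70 billion

Initially m₁ = (1 + 0.23) / (0.212 + 0.23) ≈ 2.7828, so M₁ = 2.7828 × 5.1 ≈ 14.1923 billion.
After the change m₂ = (1 + 0.23) / (0.1413 + 0.23) ≈ 3.3127, so M₂ = 3.3127 × 5.1 ≈ 16.8948 billion.
ΔM = M₂ − M₁ = 16.8948 − 14.1923 = 2.7025 billion.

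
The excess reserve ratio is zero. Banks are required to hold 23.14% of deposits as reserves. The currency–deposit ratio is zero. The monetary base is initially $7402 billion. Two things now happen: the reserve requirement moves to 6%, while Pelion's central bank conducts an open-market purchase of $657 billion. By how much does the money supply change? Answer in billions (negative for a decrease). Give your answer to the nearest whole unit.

Before: m₁ = 1 / (0.2314) ≈ 4.32152, MB₁ = 7402, so M₁ = 4.32152 × 7402 ≈ 31987.891 billion.
After: m₂ = 1 / (0.06) ≈ 16.66667, MB₂ = 7402 + 657 = 8059, so M₂ = 16.66667 × 8059 ≈ 134316.6935 billion.
ΔM = M₂ − M₁ = 134316.6935 − 31987.891 = 102328.8025 billion.

$102329 billion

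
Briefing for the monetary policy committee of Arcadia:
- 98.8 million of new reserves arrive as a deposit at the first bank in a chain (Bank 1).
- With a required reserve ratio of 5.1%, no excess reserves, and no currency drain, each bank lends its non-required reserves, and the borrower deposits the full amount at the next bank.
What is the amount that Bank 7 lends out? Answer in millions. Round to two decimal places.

68.49 million

Each bank lends a fraction (1 − rr) = 0.9490 of the deposit it receives, so Bank 7 receives 98.8·0.9490^6 and lends 98.8·0.9490^7 ≈ 68.4889 million.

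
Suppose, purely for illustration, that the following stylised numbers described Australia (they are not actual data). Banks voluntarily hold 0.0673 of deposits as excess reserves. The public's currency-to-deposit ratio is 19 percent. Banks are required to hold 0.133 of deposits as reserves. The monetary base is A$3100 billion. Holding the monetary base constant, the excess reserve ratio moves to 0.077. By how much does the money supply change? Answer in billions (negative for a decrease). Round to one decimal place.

Initially m₁ = (1 + 0.19) / (0.133 + 0.0673 + 0.19) ≈ 3.048937, so M₁ = 3.048937 × 3100 = 9451.7047 billion.
After the change m₂ = (1 + 0.19) / (0.133 + 0.077 + 0.19) = 2.975000, so M₂ = 2.975000 × 3100 = 9222.5 billion.
ΔM = M₂ − M₁ = 9222.5 − 9451.7047 = -229.2047 billion.

-229.2 billion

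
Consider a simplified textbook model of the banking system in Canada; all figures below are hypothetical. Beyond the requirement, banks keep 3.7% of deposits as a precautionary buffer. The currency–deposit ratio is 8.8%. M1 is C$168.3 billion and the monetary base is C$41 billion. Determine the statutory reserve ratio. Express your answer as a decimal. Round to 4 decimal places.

Using m = M/MB = 168.3/41 ≈ 4.104878. Since m = (1 + c)/(c + rr + e), the denominator satisfies c + rr + e = (1 + c)/m = (1 + 0.088) / 4.104878 ≈ 0.265051.
With c = 0.088 and e = 0.037, the statutory reserve ratio is 0.265051 − 0.088 − 0.037 = 0.140051.

0.1401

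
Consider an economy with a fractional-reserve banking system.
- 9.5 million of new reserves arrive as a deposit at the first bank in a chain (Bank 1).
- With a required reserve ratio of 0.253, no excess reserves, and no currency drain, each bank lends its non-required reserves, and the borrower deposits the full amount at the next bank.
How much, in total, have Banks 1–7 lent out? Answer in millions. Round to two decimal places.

24.41 million

Bank i lends (1 − rr)^i of the original deposit: Bank 1 lends 9.5·0.7470 = 7.0965, Bank 2 lends 9.5·0.7470² ≈ 5.3011, and so on.
Summing a geometric series: total = 9.5·[0.7470·(1 − 0.7470^7) / (1 − 0.7470)] ≈ 24.4088 million.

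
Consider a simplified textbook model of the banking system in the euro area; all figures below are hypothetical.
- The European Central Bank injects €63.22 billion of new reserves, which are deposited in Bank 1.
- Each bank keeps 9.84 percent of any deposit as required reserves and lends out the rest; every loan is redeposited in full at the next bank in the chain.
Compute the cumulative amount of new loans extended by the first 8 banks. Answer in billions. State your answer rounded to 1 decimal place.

€326.3 billion

Bank i lends (1 − rr)^i of the original deposit: Bank 1 lends 63.22·0.9016 ≈ 56.9992, Bank 2 lends 63.22·0.9016² ≈ 51.3904, and so on.
Summing a geometric series: total = 63.22·[0.9016·(1 − 0.9016^8) / (1 − 0.9016)] ≈ 326.3389 billion.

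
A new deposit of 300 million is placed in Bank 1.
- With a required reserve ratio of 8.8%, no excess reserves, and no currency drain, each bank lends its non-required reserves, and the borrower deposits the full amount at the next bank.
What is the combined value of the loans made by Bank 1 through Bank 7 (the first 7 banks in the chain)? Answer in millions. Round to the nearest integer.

1478 million

Bank i lends (1 − rr)^i of the original deposit: Bank 1 lends 300·0.9120 = 273.6000, Bank 2 lends 300·0.9120² = 249.5232, and so on.
Summing a geometric series: total = 300·[0.9120·(1 − 0.9120^7) / (1 − 0.9120)] ≈ 1477.5525 million.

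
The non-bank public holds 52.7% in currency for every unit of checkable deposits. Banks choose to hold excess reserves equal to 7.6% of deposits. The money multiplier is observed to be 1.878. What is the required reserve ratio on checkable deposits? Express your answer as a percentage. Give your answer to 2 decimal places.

Using m = 1.878. Since m = (1 + c)/(c + rr + e), the denominator satisfies c + rr + e = (1 + c)/m = (1 + 0.527) / 1.878 ≈ 0.813099.
With c = 0.527 and e = 0.076, the required reserve ratio on checkable deposits is 0.813099 − 0.527 − 0.076 = 0.210099.

21.01%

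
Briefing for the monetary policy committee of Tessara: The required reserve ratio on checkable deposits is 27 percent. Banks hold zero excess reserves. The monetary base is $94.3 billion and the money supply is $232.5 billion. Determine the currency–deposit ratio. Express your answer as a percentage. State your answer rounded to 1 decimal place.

Using m = M/MB = 232.5/94.3 ≈ 2.465536. From m = (1 + c)/(c + rr + e), rearranging gives 1 + c = m·(c + rr + e), so c·(1 − m) = m·(rr + e) − 1.
Hence c = [m·(rr + e) − 1]/(1 − m) = [2.465536 × (0.27 + 0) − 1] / (1 − 2.465536) ≈ 0.228111.

22.8%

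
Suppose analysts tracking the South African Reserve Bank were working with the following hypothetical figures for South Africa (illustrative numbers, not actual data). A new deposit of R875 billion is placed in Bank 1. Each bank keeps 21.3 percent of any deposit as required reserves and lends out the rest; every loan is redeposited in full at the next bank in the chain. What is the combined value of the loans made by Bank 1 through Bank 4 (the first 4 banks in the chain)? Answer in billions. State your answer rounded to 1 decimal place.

Bank i lends (1 − rr)^i of the original deposit: Bank 1 lends 875·0.7870 = 688.6250, Bank 2 lends 875·0.7870² ≈ 541.9479, and so on.
Summing a geometric series: total = 875·[0.7870·(1 − 0.7870^4) / (1 − 0.7870)] ≈ 1992.7516 billion.

R1992.8 billion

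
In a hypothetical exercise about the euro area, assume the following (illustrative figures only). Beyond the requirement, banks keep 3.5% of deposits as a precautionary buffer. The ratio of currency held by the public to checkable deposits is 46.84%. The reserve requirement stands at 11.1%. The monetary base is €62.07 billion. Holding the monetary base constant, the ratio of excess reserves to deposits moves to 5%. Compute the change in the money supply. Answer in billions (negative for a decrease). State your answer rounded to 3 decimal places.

-3.535 billion

Initially m₁ = (1 + 0.4684) / (0.111 + 0.035 + 0.4684) ≈ 2.389974, so M₁ = 2.389974 × 62.07 ≈ 148.3457 billion.
After the change m₂ = (1 + 0.4684) / (0.111 + 0.05 + 0.4684) ≈ 2.333016, so M₂ = 2.333016 × 62.07 ≈ 144.8103 billion.
ΔM = M₂ − M₁ = 144.8103 − 148.3457 = -3.5354 billion.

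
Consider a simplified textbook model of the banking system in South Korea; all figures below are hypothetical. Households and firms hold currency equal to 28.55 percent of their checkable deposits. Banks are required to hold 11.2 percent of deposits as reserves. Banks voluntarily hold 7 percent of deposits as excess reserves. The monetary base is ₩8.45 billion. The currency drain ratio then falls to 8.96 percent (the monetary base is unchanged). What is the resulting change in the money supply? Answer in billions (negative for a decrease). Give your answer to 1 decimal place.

Initially m₁ = (1 + 0.2855) / (0.112 + 0.07 + 0.2855) ≈ 2.7497, so M₁ = 2.7497 × 8.45 ≈ 23.235 billion.
After the change m₂ = (1 + 0.0896) / (0.112 + 0.07 + 0.0896) ≈ 4.0118, so M₂ = 4.0118 × 8.45 ≈ 33.8997 billion.
ΔM = M₂ − M₁ = 33.8997 − 23.235 = 10.6647 billion.

₩10.7 billion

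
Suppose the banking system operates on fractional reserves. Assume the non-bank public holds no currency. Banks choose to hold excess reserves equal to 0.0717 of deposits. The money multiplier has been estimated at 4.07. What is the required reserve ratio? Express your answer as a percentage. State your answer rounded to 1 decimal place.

Using m = 4.07. Since m = (1 + c)/(c + rr + e), the denominator satisfies c + rr + e = (1 + c)/m = (1 + 0) / 4.07 ≈ 0.245700.
With c = 0 and e = 0.0717, the required reserve ratio is 0.245700 − 0 − 0.0717 = 0.174.

17.4%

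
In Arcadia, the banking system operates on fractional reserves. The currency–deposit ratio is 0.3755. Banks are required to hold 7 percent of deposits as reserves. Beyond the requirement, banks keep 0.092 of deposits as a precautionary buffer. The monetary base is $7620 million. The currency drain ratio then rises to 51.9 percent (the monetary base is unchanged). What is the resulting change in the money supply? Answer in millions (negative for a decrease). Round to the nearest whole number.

-2503 million

Initially m₁ = (1 + 0.3755) / (0.07 + 0.092 + 0.3755) ≈ 2.55907, so M₁ = 2.55907 × 7620 = 19500.1134 million.
After the change m₂ = (1 + 0.519) / (0.07 + 0.092 + 0.519) ≈ 2.23054, so M₂ = 2.23054 × 7620 = 16996.7148 million.
ΔM = M₂ − M₁ = 16996.7148 − 19500.1134 = -2503.3986 million.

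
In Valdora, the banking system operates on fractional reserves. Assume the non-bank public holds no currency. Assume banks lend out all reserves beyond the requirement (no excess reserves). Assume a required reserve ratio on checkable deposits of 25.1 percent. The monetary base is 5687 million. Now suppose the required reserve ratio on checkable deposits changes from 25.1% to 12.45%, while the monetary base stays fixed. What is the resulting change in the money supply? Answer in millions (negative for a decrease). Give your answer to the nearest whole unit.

Initially m₁ = 1 / (0.251) ≈ 3.98406, so M₁ = 3.98406 × 5687 ≈ 22657.3492 million.
After the change m₂ = 1 / (0.1245) ≈ 8.03213, so M₂ = 8.03213 × 5687 ≈ 45678.7233 million.
ΔM = M₂ − M₁ = 45678.7233 − 22657.3492 = 23021.3741 million.

23021 million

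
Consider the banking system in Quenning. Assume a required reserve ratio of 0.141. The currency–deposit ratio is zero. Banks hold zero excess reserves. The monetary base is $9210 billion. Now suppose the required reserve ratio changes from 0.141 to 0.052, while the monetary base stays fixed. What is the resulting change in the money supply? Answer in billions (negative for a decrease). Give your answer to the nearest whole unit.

Initially m₁ = 1 / (0.141) ≈ 7.09220, so M₁ = 7.09220 × 9210 = 65319.162 billion.
After the change m₂ = 1 / (0.052) ≈ 19.23077, so M₂ = 19.23077 × 9210 = 177115.3917 billion.
ΔM = M₂ − M₁ = 177115.3917 − 65319.162 = 111796.2297 billion.

$111796 billion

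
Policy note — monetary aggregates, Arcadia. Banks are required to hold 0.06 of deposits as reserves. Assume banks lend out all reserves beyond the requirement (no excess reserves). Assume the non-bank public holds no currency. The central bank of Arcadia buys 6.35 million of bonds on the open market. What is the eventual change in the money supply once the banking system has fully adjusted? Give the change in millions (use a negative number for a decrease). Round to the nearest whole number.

The simple money multiplier is m = 1/rr = 1/0.06 ≈ 16.6667.
An open-market purchase increases the monetary base by 6.35 million, so ΔM = m × ΔMB = 16.6667 × 6.35 ≈ 105.8335 million.

106 million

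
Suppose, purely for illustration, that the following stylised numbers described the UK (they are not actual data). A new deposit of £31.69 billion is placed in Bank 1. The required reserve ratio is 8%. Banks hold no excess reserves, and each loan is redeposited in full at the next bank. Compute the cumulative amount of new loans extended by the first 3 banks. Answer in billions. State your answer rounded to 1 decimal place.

£80.7 billion

Bank i lends (1 − rr)^i of the original deposit: Bank 1 lends 31.69·0.9200 = 29.1548, Bank 2 lends 31.69·0.9200² ≈ 26.8224, and so on.
Summing a geometric series: total = 31.69·[0.9200·(1 − 0.9200^3) / (1 − 0.9200)] ≈ 80.6538 billion.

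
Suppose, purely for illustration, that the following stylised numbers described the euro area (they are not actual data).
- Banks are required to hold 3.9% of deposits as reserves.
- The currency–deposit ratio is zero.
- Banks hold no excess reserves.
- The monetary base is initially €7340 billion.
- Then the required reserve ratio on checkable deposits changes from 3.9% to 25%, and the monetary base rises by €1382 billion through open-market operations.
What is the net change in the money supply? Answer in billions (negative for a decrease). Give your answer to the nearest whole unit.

-153317 billion

Before: m₁ = 1 / (0.039) ≈ 25.64103, MB₁ = 7340, so M₁ = 25.64103 × 7340 = 188205.1602 billion.
After: m₂ = 1 / (0.25) = 4, MB₂ = 7340 + 1382 = 8722, so M₂ = 4 × 8722 = 34888 billion.
ΔM = M₂ − M₁ = 34888 − 188205.1602 = -153317.1602 billion.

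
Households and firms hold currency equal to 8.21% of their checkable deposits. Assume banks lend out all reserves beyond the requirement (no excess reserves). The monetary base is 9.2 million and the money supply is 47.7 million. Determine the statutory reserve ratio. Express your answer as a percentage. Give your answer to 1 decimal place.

Using m = M/MB = 47.7/9.2 ≈ 5.184783. Since m = (1 + c)/(c + rr + e), the denominator satisfies c + rr + e = (1 + c)/m = (1 + 0.0821) / 5.184783 ≈ 0.208707.
With c = 0.0821 and e = 0, the statutory reserve ratio is 0.208707 − 0.0821 − 0 = 0.126607.

12.7%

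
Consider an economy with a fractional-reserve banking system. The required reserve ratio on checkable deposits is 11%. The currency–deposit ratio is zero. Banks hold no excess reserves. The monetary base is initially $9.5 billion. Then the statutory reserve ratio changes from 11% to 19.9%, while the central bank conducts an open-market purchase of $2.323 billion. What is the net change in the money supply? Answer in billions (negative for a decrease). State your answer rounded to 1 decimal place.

Before: m₁ = 1 / (0.11) ≈ 9.0909, MB₁ = 9.5, so M₁ = 9.0909 × 9.5 ≈ 86.3635 billion.
After: m₂ = 1 / (0.199) ≈ 5.0251, MB₂ = 9.5 + 2.323 = 11.823, so M₂ = 5.0251 × 11.823 ≈ 59.4118 billion.
ΔM = M₂ − M₁ = 59.4118 − 86.3635 = -26.9517 billion.

-27.0 billion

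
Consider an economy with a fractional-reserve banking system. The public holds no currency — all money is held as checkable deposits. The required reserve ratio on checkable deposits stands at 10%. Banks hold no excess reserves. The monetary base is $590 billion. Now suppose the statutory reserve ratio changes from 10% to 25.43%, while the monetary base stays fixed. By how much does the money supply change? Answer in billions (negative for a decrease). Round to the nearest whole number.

-3580 billion

Initially m₁ = 1 / (0.1) = 10, so M₁ = 10 × 590 = 5900 billion.
After the change m₂ = 1 / (0.2543) ≈ 3.9324, so M₂ = 3.9324 × 590 = 2320.116 billion.
ΔM = M₂ − M₁ = 2320.116 − 5900 = -3579.884 billion.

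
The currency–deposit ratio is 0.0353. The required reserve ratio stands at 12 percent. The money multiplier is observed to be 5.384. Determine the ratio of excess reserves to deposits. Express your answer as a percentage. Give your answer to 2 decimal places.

Using m = 5.384. Since m = (1 + c)/(c + rr + e), the denominator satisfies c + rr + e = (1 + c)/m = (1 + 0.0353) / 5.384 ≈ 0.192292.
With c = 0.0353 and rr = 0.12, the ratio of excess reserves to deposits is 0.192292 − 0.0353 − 0.12 = 0.036992.

3.70%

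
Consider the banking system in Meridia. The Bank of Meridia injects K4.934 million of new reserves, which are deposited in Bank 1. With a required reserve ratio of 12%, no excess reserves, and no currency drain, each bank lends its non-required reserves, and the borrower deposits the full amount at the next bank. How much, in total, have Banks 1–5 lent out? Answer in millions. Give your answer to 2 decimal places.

Bank i lends (1 − rr)^i of the original deposit: Bank 1 lends 4.934·0.8800 ≈ 4.3419, Bank 2 lends 4.934·0.8800² ≈ 3.8209, and so on.
Summing a geometric series: total = 4.934·[0.8800·(1 − 0.8800^5) / (1 − 0.8800)] ≈ 17.0879 million.

K17.09 million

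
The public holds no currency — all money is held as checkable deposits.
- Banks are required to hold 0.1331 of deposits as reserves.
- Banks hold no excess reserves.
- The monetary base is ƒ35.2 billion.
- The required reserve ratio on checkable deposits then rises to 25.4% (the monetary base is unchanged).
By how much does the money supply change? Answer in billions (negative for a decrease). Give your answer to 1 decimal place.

-125.9 billion

Initially m₁ = 1 / (0.1331) ≈ 7.5131, so M₁ = 7.5131 × 35.2 ≈ 264.4611 billion.
After the change m₂ = 1 / (0.254) ≈ 3.9370, so M₂ = 3.9370 × 35.2 = 138.5824 billion.
ΔM = M₂ − M₁ = 138.5824 − 264.4611 = -125.8787 billion.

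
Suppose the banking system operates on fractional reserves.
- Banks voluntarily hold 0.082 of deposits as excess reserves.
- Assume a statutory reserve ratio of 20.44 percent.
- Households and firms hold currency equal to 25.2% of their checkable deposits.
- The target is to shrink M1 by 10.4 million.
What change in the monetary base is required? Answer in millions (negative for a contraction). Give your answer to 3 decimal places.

-4.472 million

The money multiplier is m = (1 + c) / (rr + e + c) = (1 + 0.252) / (0.2044 + 0.082 + 0.252) ≈ 2.325409.
ΔMB = ΔM / m = (−10.4) / 2.325409 ≈ -4.4723 million.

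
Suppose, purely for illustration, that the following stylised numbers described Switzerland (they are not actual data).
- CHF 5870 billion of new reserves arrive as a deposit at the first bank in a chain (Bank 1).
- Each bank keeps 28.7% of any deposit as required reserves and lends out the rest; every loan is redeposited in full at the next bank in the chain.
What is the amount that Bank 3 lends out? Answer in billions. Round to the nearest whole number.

CHF 2128 billion

Each bank lends a fraction (1 − rr) = 0.7130 of the deposit it receives, so Bank 3 receives 5870·0.7130^2 and lends 5870·0.7130^3 ≈ 2127.6819 billion.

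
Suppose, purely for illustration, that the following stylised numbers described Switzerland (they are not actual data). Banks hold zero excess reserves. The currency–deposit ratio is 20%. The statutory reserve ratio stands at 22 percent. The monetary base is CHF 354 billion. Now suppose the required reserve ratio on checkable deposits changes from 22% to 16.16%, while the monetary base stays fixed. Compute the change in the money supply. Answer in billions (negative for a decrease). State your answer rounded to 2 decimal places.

Initially m₁ = (1 + 0.2) / (0.22 + 0.2) ≈ 2.857143, so M₁ = 2.857143 × 354 ≈ 1011.4286 billion.
After the change m₂ = (1 + 0.2) / (0.1616 + 0.2) ≈ 3.318584, so M₂ = 3.318584 × 354 ≈ 1174.7787 billion.
ΔM = M₂ − M₁ = 1174.7787 − 1011.4286 = 163.3501 billion.

CHF 163.35 billion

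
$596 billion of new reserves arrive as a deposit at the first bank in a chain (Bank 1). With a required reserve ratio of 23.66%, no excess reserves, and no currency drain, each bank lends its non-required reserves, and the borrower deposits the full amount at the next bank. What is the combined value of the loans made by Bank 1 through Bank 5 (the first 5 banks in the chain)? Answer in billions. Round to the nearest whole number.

Bank i lends (1 − rr)^i of the original deposit: Bank 1 lends 596·0.7634 = 454.9864, Bank 2 lends 596·0.7634² ≈ 347.3366, and so on.
Summing a geometric series: total = 596·[0.7634·(1 − 0.7634^5) / (1 − 0.7634)] ≈ 1424.4284 billion.

$1424 billion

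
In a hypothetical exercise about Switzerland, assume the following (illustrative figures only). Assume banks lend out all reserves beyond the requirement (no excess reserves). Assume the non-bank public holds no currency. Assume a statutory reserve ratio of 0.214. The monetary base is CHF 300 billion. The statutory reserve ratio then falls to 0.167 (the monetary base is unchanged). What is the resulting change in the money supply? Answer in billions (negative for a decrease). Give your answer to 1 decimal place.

CHF 394.5 billion

Initially m₁ = 1 / (0.214) ≈ 4.67290, so M₁ = 4.67290 × 300 = 1401.87 billion.
After the change m₂ = 1 / (0.167) ≈ 5.98802, so M₂ = 5.98802 × 300 = 1796.406 billion.
ΔM = M₂ − M₁ = 1796.406 − 1401.87 = 394.536 billion.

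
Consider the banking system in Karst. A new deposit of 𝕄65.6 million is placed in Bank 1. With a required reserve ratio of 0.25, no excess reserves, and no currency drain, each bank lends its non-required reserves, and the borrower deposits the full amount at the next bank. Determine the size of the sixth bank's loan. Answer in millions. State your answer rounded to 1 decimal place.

Each bank lends a fraction (1 − rr) = 0.7500 of the deposit it receives, so Bank 6 receives 65.6·0.7500^5 and lends 65.6·0.7500^6 ≈ 11.6754 million.

𝕄11.7 million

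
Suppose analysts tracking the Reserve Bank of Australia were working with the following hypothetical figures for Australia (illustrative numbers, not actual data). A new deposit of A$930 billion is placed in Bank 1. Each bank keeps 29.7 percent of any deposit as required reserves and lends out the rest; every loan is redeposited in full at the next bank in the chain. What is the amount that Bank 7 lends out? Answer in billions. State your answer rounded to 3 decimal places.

A$78.917 billion

Each bank lends a fraction (1 − rr) = 0.7030 of the deposit it receives, so Bank 7 receives 930·0.7030^6 and lends 930·0.7030^7 ≈ 78.9169 billion.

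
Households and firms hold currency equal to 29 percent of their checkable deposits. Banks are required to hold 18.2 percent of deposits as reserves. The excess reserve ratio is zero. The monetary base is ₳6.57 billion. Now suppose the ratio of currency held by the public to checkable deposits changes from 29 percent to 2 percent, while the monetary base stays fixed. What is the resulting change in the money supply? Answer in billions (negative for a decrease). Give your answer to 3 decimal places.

₳15.219 billion

Initially m₁ = (1 + 0.29) / (0.182 + 0.29) ≈ 2.73305, so M₁ = 2.73305 × 6.57 ≈ 17.9561 billion.
After the change m₂ = (1 + 0.02) / (0.182 + 0.02) ≈ 5.04950, so M₂ = 5.04950 × 6.57 ≈ 33.1752 billion.
ΔM = M₂ − M₁ = 33.1752 − 17.9561 = 15.2191 billion.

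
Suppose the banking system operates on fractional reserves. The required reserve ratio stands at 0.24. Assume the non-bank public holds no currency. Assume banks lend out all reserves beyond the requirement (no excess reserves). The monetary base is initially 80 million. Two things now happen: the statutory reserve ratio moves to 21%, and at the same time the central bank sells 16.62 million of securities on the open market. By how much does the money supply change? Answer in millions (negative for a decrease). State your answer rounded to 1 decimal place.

Before: m₁ = 1 / (0.24) ≈ 4.1667, MB₁ = 80, so M₁ = 4.1667 × 80 = 333.336 million.
After: m₂ = 1 / (0.21) ≈ 4.7619, MB₂ = 80 − 16.62 = 63.38, so M₂ = 4.7619 × 63.38 ≈ 301.8092 million.
ΔM = M₂ − M₁ = 301.8092 − 333.336 = -31.5268 million.

-31.5 million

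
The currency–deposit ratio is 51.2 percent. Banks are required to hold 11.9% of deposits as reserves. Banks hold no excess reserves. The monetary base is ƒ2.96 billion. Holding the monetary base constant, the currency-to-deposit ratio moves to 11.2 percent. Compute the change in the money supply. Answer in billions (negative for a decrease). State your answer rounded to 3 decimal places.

Initially m₁ = (1 + 0.512) / (0.119 + 0.512) ≈ 2.39620, so M₁ = 2.39620 × 2.96 ≈ 7.0928 billion.
After the change m₂ = (1 + 0.112) / (0.119 + 0.112) ≈ 4.81385, so M₂ = 4.81385 × 2.96 ≈ 14.249 billion.
ΔM = M₂ − M₁ = 14.249 − 7.0928 = 7.1562 billion.

ƒ7.156 billion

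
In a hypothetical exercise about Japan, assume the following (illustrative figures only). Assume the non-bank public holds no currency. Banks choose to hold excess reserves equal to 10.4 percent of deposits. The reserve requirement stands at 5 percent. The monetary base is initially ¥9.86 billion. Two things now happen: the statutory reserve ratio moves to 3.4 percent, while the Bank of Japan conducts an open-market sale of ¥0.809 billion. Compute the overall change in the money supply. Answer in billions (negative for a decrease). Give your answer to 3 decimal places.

Before: m₁ = 1 / (0.05 + 0.104) ≈ 6.49351, MB₁ = 9.86, so M₁ = 6.49351 × 9.86 ≈ 64.026 billion.
After: m₂ = 1 / (0.034 + 0.104) ≈ 7.24638, MB₂ = 9.86 − 0.809 = 9.051, so M₂ = 7.24638 × 9.051 ≈ 65.587 billion.
ΔM = M₂ − M₁ = 65.587 − 64.026 = 1.561 billion.

¥1.561 billion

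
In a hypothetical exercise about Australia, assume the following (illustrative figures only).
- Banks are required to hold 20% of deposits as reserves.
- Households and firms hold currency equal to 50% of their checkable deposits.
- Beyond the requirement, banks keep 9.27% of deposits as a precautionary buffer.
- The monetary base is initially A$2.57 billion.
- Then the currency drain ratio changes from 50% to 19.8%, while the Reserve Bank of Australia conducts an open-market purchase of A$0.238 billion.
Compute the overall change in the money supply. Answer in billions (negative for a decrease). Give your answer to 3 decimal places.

Before: m₁ = (1 + 0.5) / (0.2 + 0.0927 + 0.5) ≈ 1.89227, MB₁ = 2.57, so M₁ = 1.89227 × 2.57 ≈ 4.8631 billion.
After: m₂ = (1 + 0.198) / (0.2 + 0.0927 + 0.198) ≈ 2.44141, MB₂ = 2.57 + 0.238 = 2.808, so M₂ = 2.44141 × 2.808 ≈ 6.8555 billion.
ΔM = M₂ − M₁ = 6.8555 − 4.8631 = 1.9924 billion.

A$1.992 billion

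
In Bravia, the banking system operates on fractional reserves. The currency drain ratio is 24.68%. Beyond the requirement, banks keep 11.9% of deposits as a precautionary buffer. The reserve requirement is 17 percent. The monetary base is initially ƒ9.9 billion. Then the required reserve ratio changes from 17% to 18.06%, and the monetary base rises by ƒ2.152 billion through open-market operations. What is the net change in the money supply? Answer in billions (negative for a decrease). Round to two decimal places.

Before: m₁ = (1 + 0.2468) / (0.17 + 0.119 + 0.2468) ≈ 2.32699, MB₁ = 9.9, so M₁ = 2.32699 × 9.9 ≈ 23.0372 billion.
After: m₂ = (1 + 0.2468) / (0.1806 + 0.119 + 0.2468) ≈ 2.28184, MB₂ = 9.9 + 2.152 = 12.052, so M₂ = 2.28184 × 12.052 ≈ 27.5007 billion.
ΔM = M₂ − M₁ = 27.5007 − 23.0372 = 4.4635 billion.

ƒ4.46 billion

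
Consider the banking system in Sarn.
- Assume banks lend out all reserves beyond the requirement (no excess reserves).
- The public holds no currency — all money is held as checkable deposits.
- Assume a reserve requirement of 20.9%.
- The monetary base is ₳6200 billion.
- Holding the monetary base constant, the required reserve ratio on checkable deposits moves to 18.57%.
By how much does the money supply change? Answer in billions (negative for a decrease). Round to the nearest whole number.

₳3722 billion

Initially m₁ = 1 / (0.209) ≈ 4.78469, so M₁ = 4.78469 × 6200 = 29665.078 billion.
After the change m₂ = 1 / (0.1857) ≈ 5.38503, so M₂ = 5.38503 × 6200 = 33387.186 billion.
ΔM = M₂ − M₁ = 33387.186 − 29665.078 = 3722.108 billion.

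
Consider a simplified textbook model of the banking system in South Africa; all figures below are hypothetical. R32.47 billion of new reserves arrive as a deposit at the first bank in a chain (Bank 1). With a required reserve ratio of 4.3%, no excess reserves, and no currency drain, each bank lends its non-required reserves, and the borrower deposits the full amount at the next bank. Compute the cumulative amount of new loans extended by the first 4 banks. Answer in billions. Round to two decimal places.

R116.51 billion

Bank i lends (1 − rr)^i of the original deposit: Bank 1 lends 32.47·0.9570 ≈ 31.0738, Bank 2 lends 32.47·0.9570² ≈ 29.7376, and so on.
Summing a geometric series: total = 32.47·[0.9570·(1 − 0.9570^4) / (1 − 0.9570)] ≈ 116.5055 billion.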